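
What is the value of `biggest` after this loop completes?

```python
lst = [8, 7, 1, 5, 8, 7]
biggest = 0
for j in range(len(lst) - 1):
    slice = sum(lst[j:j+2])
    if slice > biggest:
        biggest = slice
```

Max sum of 2-element window in [8, 7, 1, 5, 8, 7]
`biggest` takes the values: 0 → 15

Answer: 15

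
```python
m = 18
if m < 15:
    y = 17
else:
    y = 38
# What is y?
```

Trace:
`m = 18` → m = 18
`if m < 15: ...` → m < 15 is False, take else branch → y = 38
So y = 38

Answer: 38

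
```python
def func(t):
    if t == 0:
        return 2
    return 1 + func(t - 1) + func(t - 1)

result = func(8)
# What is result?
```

func(t) = 1 + 2·func(t-1), func(0)=2. Closed form: (2+1)·2^8 - 1 = 767.

Answer: 767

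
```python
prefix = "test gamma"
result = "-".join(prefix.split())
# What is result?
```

Trace:
`prefix = "test gamma"` → prefix = 'test gamma'
`result = "-".join(prefix.split())` → result = 'test-gamma'
So result = 'test-gamma'

Answer: 'test-gamma'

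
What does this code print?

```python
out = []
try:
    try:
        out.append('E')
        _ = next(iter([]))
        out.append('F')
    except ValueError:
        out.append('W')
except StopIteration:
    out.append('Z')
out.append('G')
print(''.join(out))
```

Execution trace: 'E' (try body) → 'Z' (outer except StopIteration) → 'G' (after the try/except). Output: EZG

Answer: EZG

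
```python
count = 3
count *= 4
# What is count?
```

Trace:
`count = 3` → count = 3
`count *= 4` → count = 12
So count = 12

Answer: 12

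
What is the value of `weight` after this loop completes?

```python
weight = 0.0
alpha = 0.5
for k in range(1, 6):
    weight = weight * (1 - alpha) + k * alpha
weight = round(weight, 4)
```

Moving average with lr=0.5
`weight` takes the values: 0.0 → 0.5 → 1.25 → 2.125 → 3.0625 → 4.03125 → 4.0312

Answer: 4.0312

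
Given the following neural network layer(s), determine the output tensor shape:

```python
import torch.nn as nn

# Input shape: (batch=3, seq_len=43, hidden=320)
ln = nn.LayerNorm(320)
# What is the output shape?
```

Input: (3, 43, 320) -> Output: (3, 43, 320)

Answer: (3, 43, 320)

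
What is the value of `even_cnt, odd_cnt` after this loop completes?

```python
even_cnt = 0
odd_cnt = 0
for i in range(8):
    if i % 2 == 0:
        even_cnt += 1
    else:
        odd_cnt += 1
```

Count evens and odds in range(8)
`even_cnt, odd_cnt` takes the values: (0, 0) → (1, 0) → (1, 1) → (2, 1) → (2, 2) → (3, 2) → (3, 3) → (4, 3) → (4, 4)

Answer: 4, 4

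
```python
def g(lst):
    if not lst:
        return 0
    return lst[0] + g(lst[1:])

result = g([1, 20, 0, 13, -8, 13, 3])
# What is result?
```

1 + 20 + 0 + 13 + (-8) + 13 + 3 + 0 = 42

Answer: 42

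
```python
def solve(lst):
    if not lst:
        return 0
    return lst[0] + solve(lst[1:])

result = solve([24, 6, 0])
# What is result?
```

24 + 6 + 0 + 0 = 30

Answer: 30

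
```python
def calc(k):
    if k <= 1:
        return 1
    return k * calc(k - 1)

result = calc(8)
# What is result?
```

calc(8) = 8 * 7 * 6 * 5 * 4 * 3 * 2 * 1 = 40320

Answer: 40320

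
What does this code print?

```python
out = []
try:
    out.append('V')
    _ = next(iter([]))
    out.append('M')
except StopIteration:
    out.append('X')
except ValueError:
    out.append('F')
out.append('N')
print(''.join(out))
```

Execution trace: 'V' (try body) → 'X' (except StopIteration) → 'N' (after the try/except). Output: VXN

Answer: VXN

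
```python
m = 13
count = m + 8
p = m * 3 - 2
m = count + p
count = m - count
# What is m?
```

Trace:
`m = 13` → m = 13
`count = m + 8` → count = 21
`p = m * 3 - 2` → p = 37
`m = count + p` → m = 58
`count = m - count` → count = 37
So m = 58

Answer: 58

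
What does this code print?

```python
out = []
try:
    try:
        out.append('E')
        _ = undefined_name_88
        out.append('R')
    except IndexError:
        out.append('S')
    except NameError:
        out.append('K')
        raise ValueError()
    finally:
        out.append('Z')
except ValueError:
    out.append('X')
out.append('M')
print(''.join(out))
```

Execution trace: 'E' (inner try body) → 'K' (inner except NameError) → 'Z' (inner finally) → 'X' (outer except ValueError) → 'M' (after the try/except). Output: EKZXM

Answer: EKZXM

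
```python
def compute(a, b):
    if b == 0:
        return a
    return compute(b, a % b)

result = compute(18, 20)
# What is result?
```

compute(18, 20) -> compute(20, 18) -> compute(18, 2) -> compute(2, 0) -> 2

Answer: 2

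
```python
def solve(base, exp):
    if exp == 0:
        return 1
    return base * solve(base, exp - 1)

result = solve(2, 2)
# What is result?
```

solve(2, 2) = 2 * 2 = 4

Answer: 4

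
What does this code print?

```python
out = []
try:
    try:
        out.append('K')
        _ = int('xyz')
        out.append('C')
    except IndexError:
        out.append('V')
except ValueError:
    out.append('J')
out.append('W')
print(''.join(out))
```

Execution trace: 'K' (try body) → 'J' (outer except ValueError) → 'W' (after the try/except). Output: KJW

Answer: KJW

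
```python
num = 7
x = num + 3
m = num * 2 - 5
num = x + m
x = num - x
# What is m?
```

Trace:
`num = 7` → num = 7
`x = num + 3` → x = 10
`m = num * 2 - 5` → m = 9
`num = x + m` → num = 19
`x = num - x` → x = 9
So m = 9

Answer: 9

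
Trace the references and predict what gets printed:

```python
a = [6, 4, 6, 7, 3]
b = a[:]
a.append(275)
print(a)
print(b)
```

Key concept: slice [:] creates copy.
Step by step:
`a = [6, 4, 6, 7, 3]` → a = [6, 4, 6, 7, 3]
`b = a[:]` → b = [6, 4, 6, 7, 3]
`a.append(275)` → a = [6, 4, 6, 7, 3, 275]
`print(a)` → prints [6, 4, 6, 7, 3, 275]
`print(b)` → prints [6, 4, 6, 7, 3]

Answer:
[6, 4, 6, 7, 3, 275]
[6, 4, 6, 7, 3]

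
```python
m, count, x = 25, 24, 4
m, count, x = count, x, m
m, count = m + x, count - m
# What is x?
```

Trace:
`m, count, x = 25, 24, 4` → m = 25; count = 24; x = 4
`m, count, x = count, x, m` → m = 24; count = 4; x = 25
`m, count = m + x, count - m` → m = 49; count = -20
So x = 25

Answer: 25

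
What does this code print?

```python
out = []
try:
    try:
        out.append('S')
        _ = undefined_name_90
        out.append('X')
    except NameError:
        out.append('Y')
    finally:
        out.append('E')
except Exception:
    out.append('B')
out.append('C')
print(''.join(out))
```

Execution trace: 'S' (inner try body) → 'Y' (inner except NameError) → 'E' (inner finally) → 'C' (after the try/except). Output: SYEC

Answer: SYEC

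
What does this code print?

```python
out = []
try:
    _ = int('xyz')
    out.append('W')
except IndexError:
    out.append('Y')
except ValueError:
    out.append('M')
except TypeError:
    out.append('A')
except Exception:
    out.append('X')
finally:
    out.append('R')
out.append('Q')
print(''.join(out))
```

Execution trace: 'M' (except ValueError) → 'R' (finally) → 'Q' (after the try/except). Output: MRQ

Answer: MRQ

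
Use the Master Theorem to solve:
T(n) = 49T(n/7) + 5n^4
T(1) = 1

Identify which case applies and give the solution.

a=49, b=7, f(n)=5n^4. log_7(49) = 2. Since c=4 > 2 and the regularity condition holds (49(n/7)^4 = (49/7^4)n^4 with 49/7^4 < 1), Case 3 applies: T(n) = Θ(f(n)) = O(n^4).

Answer: O(n^4) - Case 3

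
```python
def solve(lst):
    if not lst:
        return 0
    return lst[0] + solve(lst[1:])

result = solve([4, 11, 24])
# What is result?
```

4 + 11 + 24 + 0 = 39

Answer: 39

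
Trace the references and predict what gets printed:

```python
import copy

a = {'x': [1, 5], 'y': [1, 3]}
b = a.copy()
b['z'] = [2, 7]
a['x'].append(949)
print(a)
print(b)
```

Key concept: shallow copy of dict with mutable values.
Step by step:
`a = {'x': [1, 5], 'y': [1, 3]}` → a = {'x': [1, 5], 'y': [1, 3]}
`b = a.copy()` → b = {'x': [1, 5], 'y': [1, 3]}
`b['z'] = [2, 7]` → b = {'x': [1, 5], 'y': [1, 3], 'z': [2, 7]}
`a['x'].append(949)` → a = {'x': [1, 5, 949], 'y': [1, 3]}; b = {'x': [1, 5, 949], 'y': [1, 3], 'z': [2, 7]}
`print(a)` → prints {'x': [1, 5, 949], 'y': [1, 3]}
`print(b)` → prints {'x': [1, 5, 949], 'y': [1, 3], 'z': [2, 7]}

Answer:
{'x': [1, 5, 949], 'y': [1, 3]}
{'x': [1, 5, 949], 'y': [1, 3], 'z': [2, 7]}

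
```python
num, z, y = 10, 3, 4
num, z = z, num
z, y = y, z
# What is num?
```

Trace:
`num, z, y = 10, 3, 4` → num = 10; z = 3; y = 4
`num, z = z, num` → num = 3; z = 10
`z, y = y, z` → z = 4; y = 10
So num = 3

Answer: 3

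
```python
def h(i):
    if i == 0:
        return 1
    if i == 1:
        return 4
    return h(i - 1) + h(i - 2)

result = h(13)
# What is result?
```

Build up from base cases: h(0)=1, h(1)=4, h(2)=5, h(3)=9, h(4)=14, h(5)=23, h(6)=37, ..., h(13)=1076

Answer: 1076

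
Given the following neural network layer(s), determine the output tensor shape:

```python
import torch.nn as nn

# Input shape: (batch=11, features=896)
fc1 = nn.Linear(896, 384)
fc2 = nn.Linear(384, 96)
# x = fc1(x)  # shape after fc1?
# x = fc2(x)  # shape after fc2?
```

Input: (11, 896) -> after fc1: (11, 384) -> Output: (11, 96)

Answer: (11, 96)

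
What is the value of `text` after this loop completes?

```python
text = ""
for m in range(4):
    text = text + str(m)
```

Concatenate digits 0 to 3
`text` takes the values: "" → "0" → "01" → "012" → "0123"

Answer: "0123"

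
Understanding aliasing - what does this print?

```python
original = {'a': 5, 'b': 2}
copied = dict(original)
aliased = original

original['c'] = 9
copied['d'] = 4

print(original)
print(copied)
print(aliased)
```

Key concept: dict() creates copy, assignment creates alias.
Step by step:
`original = {'a': 5, 'b': 2}` → original = {'a': 5, 'b': 2}
`copied = dict(original)` → copied = {'a': 5, 'b': 2}
`aliased = original` → aliased = {'a': 5, 'b': 2} (same object as original)
`original['c'] = 9` → original = {'a': 5, 'b': 2, 'c': 9} (same object as aliased); aliased = {'a': 5, 'b': 2, 'c': 9} (same object as original)
`copied['d'] = 4` → copied = {'a': 5, 'b': 2, 'd': 4}
`print(original)` → prints {'a': 5, 'b': 2, 'c': 9}
`print(copied)` → prints {'a': 5, 'b': 2, 'd': 4}
`print(aliased)` → prints {'a': 5, 'b': 2, 'c': 9}

Answer:
{'a': 5, 'b': 2, 'c': 9}
{'a': 5, 'b': 2, 'd': 4}
{'a': 5, 'b': 2, 'c': 9}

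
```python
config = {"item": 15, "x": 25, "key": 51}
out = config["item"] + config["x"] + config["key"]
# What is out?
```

Trace:
`config = {"item": 15, "x": 25, "key": 51}` → config = {'item': 15, 'x': 25, 'key': 51}
`out = config["item"] + config["x"] + config["key"]` → out = 91
So out = 91

Answer: 91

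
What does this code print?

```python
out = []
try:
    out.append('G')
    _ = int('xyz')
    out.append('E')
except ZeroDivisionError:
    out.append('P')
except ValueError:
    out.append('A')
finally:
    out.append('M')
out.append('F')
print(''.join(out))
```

Execution trace: 'G' (try body) → 'A' (except ValueError) → 'M' (finally) → 'F' (after the try/except). Output: GAMF

Answer: GAMF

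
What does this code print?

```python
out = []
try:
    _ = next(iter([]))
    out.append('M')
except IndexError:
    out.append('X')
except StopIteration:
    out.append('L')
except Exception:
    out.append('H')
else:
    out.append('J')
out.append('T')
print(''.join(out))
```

Execution trace: 'L' (except StopIteration) → 'T' (after the try/except). Output: LT

Answer: LT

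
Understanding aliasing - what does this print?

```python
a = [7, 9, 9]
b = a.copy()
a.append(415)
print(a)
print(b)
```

Key concept: list.copy() creates independent copy.
Step by step:
`a = [7, 9, 9]` → a = [7, 9, 9]
`b = a.copy()` → b = [7, 9, 9]
`a.append(415)` → a = [7, 9, 9, 415]
`print(a)` → prints [7, 9, 9, 415]
`print(b)` → prints [7, 9, 9]

Answer:
[7, 9, 9, 415]
[7, 9, 9]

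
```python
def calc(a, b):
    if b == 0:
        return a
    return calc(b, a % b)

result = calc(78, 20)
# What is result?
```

calc(78, 20) -> calc(20, 18) -> calc(18, 2) -> calc(2, 0) -> 2

Answer: 2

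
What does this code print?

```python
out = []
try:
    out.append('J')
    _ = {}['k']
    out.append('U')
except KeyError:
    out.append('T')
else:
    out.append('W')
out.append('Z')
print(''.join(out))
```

Execution trace: 'J' (try body) → 'T' (except KeyError) → 'Z' (after the try/except). Output: JTZ

Answer: JTZ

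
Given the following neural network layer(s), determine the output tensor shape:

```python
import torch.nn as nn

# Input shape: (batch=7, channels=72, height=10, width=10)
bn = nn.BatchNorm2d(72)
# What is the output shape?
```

Input: (7, 72, 10, 10) -> Output: (7, 72, 10, 10)

Answer: (7, 72, 10, 10)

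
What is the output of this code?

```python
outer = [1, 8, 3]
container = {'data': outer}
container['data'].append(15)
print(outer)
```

Key concept: dict holds reference to list.
Step by step:
`outer = [1, 8, 3]` → outer = [1, 8, 3]
`container = {'data': outer}` → container = {'data': [1, 8, 3]}
`container['data'].append(15)` → outer = [1, 8, 3, 15]; container = {'data': [1, 8, 3, 15]}
`print(outer)` → prints [1, 8, 3, 15]

Answer: [1, 8, 3, 15]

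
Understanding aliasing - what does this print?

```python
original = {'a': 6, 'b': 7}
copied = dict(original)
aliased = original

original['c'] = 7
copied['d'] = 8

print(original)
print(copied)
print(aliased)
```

Key concept: dict() creates copy, assignment creates alias.
Step by step:
`original = {'a': 6, 'b': 7}` → original = {'a': 6, 'b': 7}
`copied = dict(original)` → copied = {'a': 6, 'b': 7}
`aliased = original` → aliased = {'a': 6, 'b': 7} (same object as original)
`original['c'] = 7` → original = {'a': 6, 'b': 7, 'c': 7} (same object as aliased); aliased = {'a': 6, 'b': 7, 'c': 7} (same object as original)
`copied['d'] = 8` → copied = {'a': 6, 'b': 7, 'd': 8}
`print(original)` → prints {'a': 6, 'b': 7, 'c': 7}
`print(copied)` → prints {'a': 6, 'b': 7, 'd': 8}
`print(aliased)` → prints {'a': 6, 'b': 7, 'c': 7}

Answer:
{'a': 6, 'b': 7, 'c': 7}
{'a': 6, 'b': 7, 'd': 8}
{'a': 6, 'b': 7, 'c': 7}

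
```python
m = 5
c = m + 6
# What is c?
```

Trace:
`m = 5` → m = 5
`c = m + 6` → c = 11
So c = 11

Answer: 11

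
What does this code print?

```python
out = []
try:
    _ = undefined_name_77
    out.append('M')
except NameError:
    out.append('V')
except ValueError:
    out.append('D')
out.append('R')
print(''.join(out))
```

Execution trace: 'V' (except NameError) → 'R' (after the try/except). Output: VR

Answer: VR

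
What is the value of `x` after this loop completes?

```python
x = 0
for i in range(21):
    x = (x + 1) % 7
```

Increment mod 7, 21 times = 0
`x` takes the values: 0 → 1 → 2 → 3 → 4 → 5 → 6 → 0 → 1 → 2 → 3 → 4 → 5 → 6 → 0 → 1 → 2 → 3 → 4 → 5 → 6 → 0

Answer: 0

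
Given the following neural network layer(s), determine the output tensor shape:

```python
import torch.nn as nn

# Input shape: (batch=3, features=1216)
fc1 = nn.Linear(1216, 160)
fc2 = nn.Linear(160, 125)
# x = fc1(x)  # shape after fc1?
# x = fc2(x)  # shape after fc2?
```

Input: (3, 1216) -> after fc1: (3, 160) -> Output: (3, 125)

Answer: (3, 125)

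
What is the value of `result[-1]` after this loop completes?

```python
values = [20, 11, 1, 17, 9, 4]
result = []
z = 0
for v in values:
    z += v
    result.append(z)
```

Cumulative sum ends at 62
`result` takes the values: [] → [20] → [20, 31] → [20, 31, 32] → [20, 31, 32, 49] → [20, 31, 32, 49, 58] → [20, 31, 32, 49, 58, 62]
So `result[-1]` = 62

Answer: 62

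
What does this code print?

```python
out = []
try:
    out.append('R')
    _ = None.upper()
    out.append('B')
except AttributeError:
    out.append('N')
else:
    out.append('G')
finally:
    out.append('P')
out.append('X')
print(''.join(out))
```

Execution trace: 'R' (try body) → 'N' (except AttributeError) → 'P' (finally) → 'X' (after the try/except). Output: RNPX

Answer: RNPX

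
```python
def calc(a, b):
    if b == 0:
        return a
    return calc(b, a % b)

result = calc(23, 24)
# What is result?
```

calc(23, 24) -> calc(24, 23) -> calc(23, 1) -> calc(1, 0) -> 1

Answer: 1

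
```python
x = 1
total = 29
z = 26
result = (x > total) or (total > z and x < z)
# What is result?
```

Trace:
`x = 1` → x = 1
`total = 29` → total = 29
`z = 26` → z = 26
`result = (x > total) or (total > z and x < z)` → result = True
So result = True

Answer: True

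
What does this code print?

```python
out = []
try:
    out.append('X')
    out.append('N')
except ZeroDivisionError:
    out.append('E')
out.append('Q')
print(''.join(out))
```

Execution trace: 'X' (try body) → 'N' (try body, no exception) → 'Q' (after the try/except). Output: XNQ

Answer: XNQ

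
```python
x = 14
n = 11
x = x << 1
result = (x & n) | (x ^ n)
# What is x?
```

Trace:
`x = 14` → x = 14
`n = 11` → n = 11
`x = x << 1` → x = 28
`result = (x & n) | (x ^ n)` → result = 31
So x = 28

Answer: 28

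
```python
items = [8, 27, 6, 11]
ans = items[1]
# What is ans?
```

Trace:
`items = [8, 27, 6, 11]` → items = [8, 27, 6, 11]
`ans = items[1]` → ans = 27
So ans = 27

Answer: 27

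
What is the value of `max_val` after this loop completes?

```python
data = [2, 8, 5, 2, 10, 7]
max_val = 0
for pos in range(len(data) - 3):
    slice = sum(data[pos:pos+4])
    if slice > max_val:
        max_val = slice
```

Max sum of 4-element window in [2, 8, 5, 2, 10, 7]
`max_val` takes the values: 0 → 17 → 25

Answer: 25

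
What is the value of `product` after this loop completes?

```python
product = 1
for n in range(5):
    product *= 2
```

2^5 = 32
`product` takes the values: 1 → 2 → 4 → 8 → 16 → 32

Answer: 32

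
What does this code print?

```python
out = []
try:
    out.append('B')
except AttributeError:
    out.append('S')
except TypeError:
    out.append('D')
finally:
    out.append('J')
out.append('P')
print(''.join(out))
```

Execution trace: 'B' (try body, no exception) → 'J' (finally) → 'P' (after the try/except). Output: BJP

Answer: BJP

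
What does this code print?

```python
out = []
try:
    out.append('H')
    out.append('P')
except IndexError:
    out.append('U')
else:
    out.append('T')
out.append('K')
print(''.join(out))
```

Execution trace: 'H' (try body) → 'P' (try body, no exception) → 'T' (else) → 'K' (after the try/except). Output: HPTK

Answer: HPTK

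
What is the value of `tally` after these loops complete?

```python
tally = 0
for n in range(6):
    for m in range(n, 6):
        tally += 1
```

Upper triangle: 6 + 5 + ... + 1
`tally` takes the values: 0 → 1 → 2 → 3 → 4 → 5 → 6 → 7 → 8 → 9 → 10 → 11 → 12 → 13 → 14 → 15 → 16 → 17 → 18 → 19 → 20 → 21

Answer: 21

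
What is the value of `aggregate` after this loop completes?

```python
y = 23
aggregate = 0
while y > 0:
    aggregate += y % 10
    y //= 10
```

Sum digits of 23
`aggregate` takes the values: 0 → 3 → 5

Answer: 5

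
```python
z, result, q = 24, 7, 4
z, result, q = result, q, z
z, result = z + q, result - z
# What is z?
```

Trace:
`z, result, q = 24, 7, 4` → z = 24; result = 7; q = 4
`z, result, q = result, q, z` → z = 7; result = 4; q = 24
`z, result = z + q, result - z` → z = 31; result = -3
So z = 31

Answer: 31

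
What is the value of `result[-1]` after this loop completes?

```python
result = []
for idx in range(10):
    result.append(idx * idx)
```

Last element of squares 0 to 9
`result` takes the values: [] → [0] → [0, 1] → [0, 1, 4] → [0, 1, 4, 9] → [0, 1, 4, 9, 16] → [0, 1, 4, 9, 16, 25] → [0, 1, 4, 9, 16, 25, 36] → [0, 1, 4, 9, 16, 25, 36, 49] → [0, 1, 4, 9, 16, 25, 36, 49, 64] → [0, 1, 4, 9, 16, 25, 36, 49, 64, 81]
So `result[-1]` = 81

Answer: 81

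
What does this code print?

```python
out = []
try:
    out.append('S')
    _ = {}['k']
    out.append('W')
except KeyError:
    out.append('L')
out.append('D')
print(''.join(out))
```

Execution trace: 'S' (try body) → 'L' (except KeyError) → 'D' (after the try/except). Output: SLD

Answer: SLD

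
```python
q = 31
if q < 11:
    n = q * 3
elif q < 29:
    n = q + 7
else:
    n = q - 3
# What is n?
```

Trace:
`q = 31` → q = 31
`if q < 11: ...` → q < 11 is False, q < 29 is False, take else branch → n = 28
So n = 28

Answer: 28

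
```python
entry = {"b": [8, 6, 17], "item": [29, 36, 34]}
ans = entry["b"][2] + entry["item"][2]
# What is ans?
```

Trace:
`entry = {"b": [8, 6, 17], "item": [29, 36, 34]}` → entry = {'b': [8, 6, 17], 'item': [29, 36, 34]}
`ans = entry["b"][2] + entry["item"][2]` → ans = 51
So ans = 51

Answer: 51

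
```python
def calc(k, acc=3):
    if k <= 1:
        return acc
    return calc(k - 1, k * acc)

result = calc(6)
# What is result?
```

Accumulator trace (n, acc): (6, 3) -> (5, 18) -> (4, 90) -> (3, 360) -> (2, 1080) -> (1, 2160) -> return 2160

Answer: 2160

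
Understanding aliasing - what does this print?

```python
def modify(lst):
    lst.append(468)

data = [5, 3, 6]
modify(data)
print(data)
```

Key concept: function modifies passed list.
Step by step:
`data = [5, 3, 6]` → data = [5, 3, 6]
`modify(data)` → data = [5, 3, 6, 468]
`print(data)` → prints [5, 3, 6, 468]

Answer: [5, 3, 6, 468]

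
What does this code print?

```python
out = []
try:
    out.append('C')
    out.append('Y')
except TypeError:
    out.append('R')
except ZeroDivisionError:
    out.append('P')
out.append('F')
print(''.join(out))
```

Execution trace: 'C' (try body) → 'Y' (try body, no exception) → 'F' (after the try/except). Output: CYF

Answer: CYF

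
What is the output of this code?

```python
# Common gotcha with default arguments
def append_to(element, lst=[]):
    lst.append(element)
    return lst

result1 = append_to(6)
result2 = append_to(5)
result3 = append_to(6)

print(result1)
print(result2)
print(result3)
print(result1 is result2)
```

Key concept: mutable default argument gotcha.
Step by step:
`result1 = append_to(6)` → result1 = [6]
`result2 = append_to(5)` → result1 = [6, 5] (same object as result2); result2 = [6, 5] (same object as result1)
`result3 = append_to(6)` → result1 = [6, 5, 6] (same object as result2, result3); result2 = [6, 5, 6] (same object as result1, result3); result3 = [6, 5, 6] (same object as result1, result2)
`print(result1)` → prints [6, 5, 6]
`print(result2)` → prints [6, 5, 6]
`print(result3)` → prints [6, 5, 6]
`print(result1 is result2)` → prints True

Answer:
[6, 5, 6]
[6, 5, 6]
[6, 5, 6]
True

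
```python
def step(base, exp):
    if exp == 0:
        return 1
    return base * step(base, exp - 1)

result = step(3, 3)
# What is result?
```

step(3, 3) = 3 * 3 * 3 = 27

Answer: 27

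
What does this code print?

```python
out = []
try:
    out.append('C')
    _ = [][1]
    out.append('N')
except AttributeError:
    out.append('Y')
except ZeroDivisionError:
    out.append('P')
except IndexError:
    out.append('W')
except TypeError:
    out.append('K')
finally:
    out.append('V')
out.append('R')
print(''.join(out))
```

Execution trace: 'C' (try body) → 'W' (except IndexError) → 'V' (finally) → 'R' (after the try/except). Output: CWVR

Answer: CWVR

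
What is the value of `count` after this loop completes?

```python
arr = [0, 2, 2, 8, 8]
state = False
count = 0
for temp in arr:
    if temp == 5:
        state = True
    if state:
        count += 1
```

Count elements after first 5 in [0, 2, 2, 8, 8]
`count` takes the values: 0

Answer: 0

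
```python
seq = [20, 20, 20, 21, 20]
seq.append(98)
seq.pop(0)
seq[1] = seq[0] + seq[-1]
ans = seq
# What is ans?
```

Trace:
`seq = [20, 20, 20, 21, 20]` → seq = [20, 20, 20, 21, 20]
`seq.append(98)` → seq = [20, 20, 20, 21, 20, 98]
`seq.pop(0)` → seq = [20, 20, 21, 20, 98]
`seq[1] = seq[0] + seq[-1]` → seq = [20, 118, 21, 20, 98]
`ans = seq` → ans = [20, 118, 21, 20, 98]
So ans = [20, 118, 21, 20, 98]

Answer: [20, 118, 21, 20, 98]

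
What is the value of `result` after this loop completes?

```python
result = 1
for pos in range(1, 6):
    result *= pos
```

5! = 120
`result` takes the values: 1 → 2 → 6 → 24 → 120

Answer: 120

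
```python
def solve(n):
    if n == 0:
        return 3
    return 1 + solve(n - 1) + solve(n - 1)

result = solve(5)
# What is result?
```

solve(n) = 1 + 2·solve(n-1), solve(0)=3. Closed form: (3+1)·2^5 - 1 = 127.

Answer: 127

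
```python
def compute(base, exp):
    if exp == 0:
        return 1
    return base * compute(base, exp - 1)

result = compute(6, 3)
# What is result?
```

compute(6, 3) = 6 * 6 * 6 = 216

Answer: 216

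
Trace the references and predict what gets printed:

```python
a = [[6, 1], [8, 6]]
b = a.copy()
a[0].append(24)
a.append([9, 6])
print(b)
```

Key concept: shallow copy with nested lists.
Step by step:
`a = [[6, 1], [8, 6]]` → a = [[6, 1], [8, 6]]
`b = a.copy()` → b = [[6, 1], [8, 6]]
`a[0].append(24)` → a = [[6, 1, 24], [8, 6]]; b = [[6, 1, 24], [8, 6]]
`a.append([9, 6])` → a = [[6, 1, 24], [8, 6], [9, 6]]
`print(b)` → prints [[6, 1, 24], [8, 6]]

Answer: [[6, 1, 24], [8, 6]]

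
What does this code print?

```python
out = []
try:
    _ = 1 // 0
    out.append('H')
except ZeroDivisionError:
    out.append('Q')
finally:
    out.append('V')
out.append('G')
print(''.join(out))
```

Execution trace: 'Q' (except ZeroDivisionError) → 'V' (finally) → 'G' (after the try/except). Output: QVG

Answer: QVG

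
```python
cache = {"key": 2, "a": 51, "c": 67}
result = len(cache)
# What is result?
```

Trace:
`cache = {"key": 2, "a": 51, "c": 67}` → cache = {'key': 2, 'a': 51, 'c': 67}
`result = len(cache)` → result = 3
So result = 3

Answer: 3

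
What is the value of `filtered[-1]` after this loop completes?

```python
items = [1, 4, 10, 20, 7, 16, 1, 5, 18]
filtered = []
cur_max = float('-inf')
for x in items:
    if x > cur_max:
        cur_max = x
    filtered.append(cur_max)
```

Running max ends at 20
`filtered` takes the values: [] → [1] → [1, 4] → [1, 4, 10] → [1, 4, 10, 20] → [1, 4, 10, 20, 20] → [1, 4, 10, 20, 20, 20] → [1, 4, 10, 20, 20, 20, 20] → [1, 4, 10, 20, 20, 20, 20, 20] → [1, 4, 10, 20, 20, 20, 20, 20, 20]
So `filtered[-1]` = 20

Answer: 20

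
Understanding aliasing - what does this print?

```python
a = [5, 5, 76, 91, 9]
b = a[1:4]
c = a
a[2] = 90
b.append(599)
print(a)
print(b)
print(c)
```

Key concept: slice vs alias.
Step by step:
`a = [5, 5, 76, 91, 9]` → a = [5, 5, 76, 91, 9]
`b = a[1:4]` → b = [5, 76, 91]
`c = a` → c = [5, 5, 76, 91, 9] (same object as a)
`a[2] = 90` → a = [5, 5, 90, 91, 9] (same object as c); c = [5, 5, 90, 91, 9] (same object as a)
`b.append(599)` → b = [5, 76, 91, 599]
`print(a)` → prints [5, 5, 90, 91, 9]
`print(b)` → prints [5, 76, 91, 599]
`print(c)` → prints [5, 5, 90, 91, 9]

Answer:
[5, 5, 90, 91, 9]
[5, 76, 91, 599]
[5, 5, 90, 91, 9]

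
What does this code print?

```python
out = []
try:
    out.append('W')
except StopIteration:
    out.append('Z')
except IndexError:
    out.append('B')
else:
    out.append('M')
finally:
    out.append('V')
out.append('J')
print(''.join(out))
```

Execution trace: 'W' (try body, no exception) → 'M' (else) → 'V' (finally) → 'J' (after the try/except). Output: WMVJ

Answer: WMVJ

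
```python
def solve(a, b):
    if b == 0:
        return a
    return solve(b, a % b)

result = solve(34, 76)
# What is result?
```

solve(34, 76) -> solve(76, 34) -> solve(34, 8) -> solve(8, 2) -> solve(2, 0) -> 2

Answer: 2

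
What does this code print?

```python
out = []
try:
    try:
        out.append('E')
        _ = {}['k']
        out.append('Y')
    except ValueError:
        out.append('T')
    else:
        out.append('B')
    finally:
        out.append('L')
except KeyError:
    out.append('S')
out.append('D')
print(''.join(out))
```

Execution trace: 'E' (try body) → 'L' (finally) → 'S' (outer except KeyError) → 'D' (after the try/except). Output: ELSD

Answer: ELSD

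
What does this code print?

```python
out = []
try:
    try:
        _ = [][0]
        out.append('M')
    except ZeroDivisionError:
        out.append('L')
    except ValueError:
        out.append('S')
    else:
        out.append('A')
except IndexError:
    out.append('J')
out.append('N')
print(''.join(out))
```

Execution trace: 'J' (outer except IndexError) → 'N' (after the try/except). Output: JN

Answer: JN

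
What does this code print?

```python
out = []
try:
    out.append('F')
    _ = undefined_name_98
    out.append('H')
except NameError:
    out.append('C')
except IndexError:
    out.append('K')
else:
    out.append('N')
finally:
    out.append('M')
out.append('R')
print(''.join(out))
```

Execution trace: 'F' (try body) → 'C' (except NameError) → 'M' (finally) → 'R' (after the try/except). Output: FCMR

Answer: FCMR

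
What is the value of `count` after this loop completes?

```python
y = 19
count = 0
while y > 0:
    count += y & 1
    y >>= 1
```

Count set bits in 19 (binary: 0b10011)
`count` takes the values: 0 → 1 → 2 → 3

Answer: 3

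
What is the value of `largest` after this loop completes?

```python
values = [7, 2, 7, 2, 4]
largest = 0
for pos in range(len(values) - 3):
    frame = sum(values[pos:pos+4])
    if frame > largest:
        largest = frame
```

Max sum of 4-element window in [7, 2, 7, 2, 4]
`largest` takes the values: 0 → 18

Answer: 18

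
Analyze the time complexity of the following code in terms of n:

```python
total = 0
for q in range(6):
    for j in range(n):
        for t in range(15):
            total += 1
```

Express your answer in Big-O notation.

Each loop level contributes: 1 × n × 1. Multiplying the contributions gives O(n).

Answer: O(n)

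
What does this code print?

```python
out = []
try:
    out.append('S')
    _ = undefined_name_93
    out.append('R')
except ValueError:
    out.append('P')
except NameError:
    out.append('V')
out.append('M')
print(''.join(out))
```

Execution trace: 'S' (try body) → 'V' (except NameError) → 'M' (after the try/except). Output: SVM

Answer: SVM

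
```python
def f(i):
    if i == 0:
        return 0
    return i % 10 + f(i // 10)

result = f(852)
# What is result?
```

Sum of digits of 852: 2 + 5 + 8 = 15

Answer: 15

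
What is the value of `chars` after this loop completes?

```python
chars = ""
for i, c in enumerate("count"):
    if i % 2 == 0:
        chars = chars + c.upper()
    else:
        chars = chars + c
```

Uppercase even positions in 'count'
`chars` takes the values: "" → "C" → "Co" → "CoU" → "CoUn" → "CoUnT"

Answer: "CoUnT"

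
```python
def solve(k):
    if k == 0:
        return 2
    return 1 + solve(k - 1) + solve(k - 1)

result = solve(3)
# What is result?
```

solve(k) = 1 + 2·solve(k-1), solve(0)=2. Closed form: (2+1)·2^3 - 1 = 23.

Answer: 23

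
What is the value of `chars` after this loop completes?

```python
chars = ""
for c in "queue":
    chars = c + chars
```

Reverse 'queue'
`chars` takes the values: "" → "q" → "uq" → "euq" → "ueuq" → "eueuq"

Answer: "eueuq"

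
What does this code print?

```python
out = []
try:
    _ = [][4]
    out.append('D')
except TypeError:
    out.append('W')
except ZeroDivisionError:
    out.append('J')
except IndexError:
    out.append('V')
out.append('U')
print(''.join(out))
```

Execution trace: 'V' (except IndexError) → 'U' (after the try/except). Output: VU

Answer: VU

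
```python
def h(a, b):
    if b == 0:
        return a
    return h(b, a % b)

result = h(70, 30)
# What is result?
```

h(70, 30) -> h(30, 10) -> h(10, 0) -> 10

Answer: 10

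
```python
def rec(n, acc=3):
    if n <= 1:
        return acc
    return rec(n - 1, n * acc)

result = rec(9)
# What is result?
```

Accumulator trace (n, acc): (9, 3) -> (8, 27) -> (7, 216) -> (6, 1512) -> (5, 9072) -> (4, 45360) -> (3, 181440) -> (2, 544320) -> (1, 1088640) -> return 1088640

Answer: 1088640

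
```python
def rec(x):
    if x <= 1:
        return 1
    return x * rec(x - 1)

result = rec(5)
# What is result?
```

rec(5) = 5 * 4 * 3 * 2 * 1 = 120

Answer: 120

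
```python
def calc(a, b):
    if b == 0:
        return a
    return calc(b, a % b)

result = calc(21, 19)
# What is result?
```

calc(21, 19) -> calc(19, 2) -> calc(2, 1) -> calc(1, 0) -> 1

Answer: 1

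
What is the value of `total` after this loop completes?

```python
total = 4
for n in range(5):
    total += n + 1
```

Start at 4, add 1 to 5 = 19
`total` takes the values: 4 → 5 → 7 → 10 → 14 → 19

Answer: 19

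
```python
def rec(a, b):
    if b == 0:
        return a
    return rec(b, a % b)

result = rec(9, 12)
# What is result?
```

rec(9, 12) -> rec(12, 9) -> rec(9, 3) -> rec(3, 0) -> 3

Answer: 3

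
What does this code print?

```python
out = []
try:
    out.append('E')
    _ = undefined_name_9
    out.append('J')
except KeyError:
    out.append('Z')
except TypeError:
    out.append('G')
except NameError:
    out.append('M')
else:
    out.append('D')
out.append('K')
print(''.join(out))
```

Execution trace: 'E' (try body) → 'M' (except NameError) → 'K' (after the try/except). Output: EMK

Answer: EMK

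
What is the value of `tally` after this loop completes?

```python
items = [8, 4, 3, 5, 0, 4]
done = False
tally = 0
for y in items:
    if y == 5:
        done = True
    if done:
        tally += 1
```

Count elements after first 5 in [8, 4, 3, 5, 0, 4]
`tally` takes the values: 0 → 1 → 2 → 3

Answer: 3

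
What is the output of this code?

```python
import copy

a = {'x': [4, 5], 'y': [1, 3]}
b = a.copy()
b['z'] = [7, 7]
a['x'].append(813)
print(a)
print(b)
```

Key concept: shallow copy of dict with mutable values.
Step by step:
`a = {'x': [4, 5], 'y': [1, 3]}` → a = {'x': [4, 5], 'y': [1, 3]}
`b = a.copy()` → b = {'x': [4, 5], 'y': [1, 3]}
`b['z'] = [7, 7]` → b = {'x': [4, 5], 'y': [1, 3], 'z': [7, 7]}
`a['x'].append(813)` → a = {'x': [4, 5, 813], 'y': [1, 3]}; b = {'x': [4, 5, 813], 'y': [1, 3], 'z': [7, 7]}
`print(a)` → prints {'x': [4, 5, 813], 'y': [1, 3]}
`print(b)` → prints {'x': [4, 5, 813], 'y': [1, 3], 'z': [7, 7]}

Answer:
{'x': [4, 5, 813], 'y': [1, 3]}
{'x': [4, 5, 813], 'y': [1, 3], 'z': [7, 7]}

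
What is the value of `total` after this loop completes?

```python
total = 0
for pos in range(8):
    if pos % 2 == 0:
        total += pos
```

Sum of even numbers 0 to 7
`total` takes the values: 0 → 2 → 6 → 12

Answer: 12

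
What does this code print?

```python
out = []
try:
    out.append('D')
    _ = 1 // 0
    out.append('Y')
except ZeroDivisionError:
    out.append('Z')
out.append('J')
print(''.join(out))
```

Execution trace: 'D' (try body) → 'Z' (except ZeroDivisionError) → 'J' (after the try/except). Output: DZJ

Answer: DZJ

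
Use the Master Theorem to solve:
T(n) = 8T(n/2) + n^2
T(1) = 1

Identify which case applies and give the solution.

a=8, b=2, f(n)=n^2. log_2(8) = 3. Since c=2 < 3, Case 1 applies: T(n) = Θ(n^log_b(a)) = O(n^3).

Answer: O(n^3) - Case 1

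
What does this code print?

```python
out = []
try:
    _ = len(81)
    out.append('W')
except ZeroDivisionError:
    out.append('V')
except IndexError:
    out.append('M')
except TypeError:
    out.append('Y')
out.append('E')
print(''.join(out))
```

Execution trace: 'Y' (except TypeError) → 'E' (after the try/except). Output: YE

Answer: YE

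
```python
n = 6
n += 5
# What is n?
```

Trace:
`n = 6` → n = 6
`n += 5` → n = 11
So n = 11

Answer: 11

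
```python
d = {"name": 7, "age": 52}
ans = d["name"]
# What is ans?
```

Trace:
`d = {"name": 7, "age": 52}` → d = {'name': 7, 'age': 52}
`ans = d["name"]` → ans = 7
So ans = 7

Answer: 7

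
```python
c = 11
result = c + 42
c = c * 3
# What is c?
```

Trace:
`c = 11` → c = 11
`result = c + 42` → result = 53
`c = c * 3` → c = 33
So c = 33

Answer: 33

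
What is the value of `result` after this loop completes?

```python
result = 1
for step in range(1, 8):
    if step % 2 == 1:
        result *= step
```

Product of odd numbers 1 to 7
`result` takes the values: 1 → 3 → 15 → 105

Answer: 105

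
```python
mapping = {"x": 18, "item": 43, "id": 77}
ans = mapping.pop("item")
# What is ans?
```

Trace:
`mapping = {"x": 18, "item": 43, "id": 77}` → mapping = {'x': 18, 'item': 43, 'id': 77}
`ans = mapping.pop("item")` → mapping = {'x': 18, 'id': 77}; ans = 43
So ans = 43

Answer: 43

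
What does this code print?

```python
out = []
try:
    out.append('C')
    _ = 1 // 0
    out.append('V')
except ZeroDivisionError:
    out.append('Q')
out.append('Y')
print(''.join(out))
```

Execution trace: 'C' (try body) → 'Q' (except ZeroDivisionError) → 'Y' (after the try/except). Output: CQY

Answer: CQY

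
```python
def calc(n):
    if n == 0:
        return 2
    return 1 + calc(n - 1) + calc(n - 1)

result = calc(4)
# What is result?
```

calc(n) = 1 + 2·calc(n-1), calc(0)=2. Closed form: (2+1)·2^4 - 1 = 47.

Answer: 47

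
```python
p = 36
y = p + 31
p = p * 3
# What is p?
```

Trace:
`p = 36` → p = 36
`y = p + 31` → y = 67
`p = p * 3` → p = 108
So p = 108

Answer: 108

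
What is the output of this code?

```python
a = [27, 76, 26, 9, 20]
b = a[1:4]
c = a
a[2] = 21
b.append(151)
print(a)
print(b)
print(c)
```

Key concept: slice vs alias.
Step by step:
`a = [27, 76, 26, 9, 20]` → a = [27, 76, 26, 9, 20]
`b = a[1:4]` → b = [76, 26, 9]
`c = a` → c = [27, 76, 26, 9, 20] (same object as a)
`a[2] = 21` → a = [27, 76, 21, 9, 20] (same object as c); c = [27, 76, 21, 9, 20] (same object as a)
`b.append(151)` → b = [76, 26, 9, 151]
`print(a)` → prints [27, 76, 21, 9, 20]
`print(b)` → prints [76, 26, 9, 151]
`print(c)` → prints [27, 76, 21, 9, 20]

Answer:
[27, 76, 21, 9, 20]
[76, 26, 9, 151]
[27, 76, 21, 9, 20]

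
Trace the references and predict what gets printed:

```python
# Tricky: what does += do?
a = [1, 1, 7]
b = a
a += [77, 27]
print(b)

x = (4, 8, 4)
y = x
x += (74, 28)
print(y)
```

Key concept: += behavior differs for mutable vs immutable.
Step by step:
`a = [1, 1, 7]` → a = [1, 1, 7]
`b = a` → b = [1, 1, 7] (same object as a)
`a += [77, 27]` → a = [1, 1, 7, 77, 27] (same object as b); b = [1, 1, 7, 77, 27] (same object as a)
`print(b)` → prints [1, 1, 7, 77, 27]
`x = (4, 8, 4)` → x = (4, 8, 4)
`y = x` → y = (4, 8, 4)
`x += (74, 28)` → x = (4, 8, 4, 74, 28)
`print(y)` → prints (4, 8, 4)

Answer:
[1, 1, 7, 77, 27]
(4, 8, 4)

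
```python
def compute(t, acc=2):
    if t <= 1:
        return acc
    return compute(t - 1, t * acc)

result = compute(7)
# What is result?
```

Accumulator trace (n, acc): (7, 2) -> (6, 14) -> (5, 84) -> (4, 420) -> (3, 1680) -> (2, 5040) -> (1, 10080) -> return 10080

Answer: 10080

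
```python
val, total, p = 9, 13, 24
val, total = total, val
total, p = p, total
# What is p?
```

Trace:
`val, total, p = 9, 13, 24` → val = 9; total = 13; p = 24
`val, total = total, val` → val = 13; total = 9
`total, p = p, total` → total = 24; p = 9
So p = 9

Answer: 9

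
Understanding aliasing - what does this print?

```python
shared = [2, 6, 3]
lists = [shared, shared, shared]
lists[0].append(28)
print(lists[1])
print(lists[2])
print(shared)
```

Key concept: list of same reference.
Step by step:
`shared = [2, 6, 3]` → shared = [2, 6, 3]
`lists = [shared, shared, shared]` → lists = [[2, 6, 3], [2, 6, 3], [2, 6, 3]]
`lists[0].append(28)` → shared = [2, 6, 3, 28]; lists = [[2, 6, 3, 28], [2, 6, 3, 28], [2, 6, 3, 28]]
`print(lists[1])` → prints [2, 6, 3, 28]
`print(lists[2])` → prints [2, 6, 3, 28]
`print(shared)` → prints [2, 6, 3, 28]

Answer:
[2, 6, 3, 28]
[2, 6, 3, 28]
[2, 6, 3, 28]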